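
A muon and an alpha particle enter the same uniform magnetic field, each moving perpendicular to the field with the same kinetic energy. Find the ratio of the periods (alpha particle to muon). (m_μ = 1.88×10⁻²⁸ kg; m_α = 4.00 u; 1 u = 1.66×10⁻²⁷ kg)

T = 2πm/(qB) is independent of speed, so T₂/T₁ = (m₂/q₂)/(m₁/q₁).
T_{alpha particle}/T_{muon} = (6.64×10^-27/2e) / (1.88×10^-28/1e) = 17.7.

ratio ≈ 17.7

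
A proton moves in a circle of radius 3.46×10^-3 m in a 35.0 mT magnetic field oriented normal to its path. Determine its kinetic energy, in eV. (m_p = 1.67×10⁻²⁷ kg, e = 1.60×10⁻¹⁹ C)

K ≈ 0.703 eV

v = qBr/m = (1×1.60×10^-19)(0.0350)(3.46×10^-3) / (1.67×10^-27) = 1.16×10^4 m/s.
K = ½mv² = 0.5·(1.67×10^-27)·(1.16×10^4)² = 1.12×10^-19 J = 0.703 eV.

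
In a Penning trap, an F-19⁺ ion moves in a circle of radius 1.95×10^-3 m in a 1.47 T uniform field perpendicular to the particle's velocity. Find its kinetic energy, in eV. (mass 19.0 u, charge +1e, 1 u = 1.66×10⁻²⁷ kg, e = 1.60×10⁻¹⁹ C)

v = qBr/m = (1×1.60×10^-19)(1.47)(1.95×10^-3) / (3.15×10^-26) = 1.45×10^4 m/s.
K = ½mv² = 0.5·(3.15×10^-26)·(1.45×10^4)² = 3.33×10^-18 J = 20.8 eV.

K ≈ 20.8 eV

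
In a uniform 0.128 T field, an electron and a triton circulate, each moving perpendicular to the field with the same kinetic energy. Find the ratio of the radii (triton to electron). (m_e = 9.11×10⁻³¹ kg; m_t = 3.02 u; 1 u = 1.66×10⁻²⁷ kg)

r = √(2mK)/(qB) ⇒ at equal K, r ∝ √m/q.
r_{triton}/r_{electron} = 74.2.

ratio ≈ 74.2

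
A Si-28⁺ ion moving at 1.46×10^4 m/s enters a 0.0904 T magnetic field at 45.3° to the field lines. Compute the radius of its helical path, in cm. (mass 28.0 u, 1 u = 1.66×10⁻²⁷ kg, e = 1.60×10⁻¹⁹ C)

r ≈ 3.33 cm

Only the perpendicular component v⊥ = v sin45.3° = 1.04×10^4 m/s is bent by the field.
r = m v⊥ /(qB) = (4.65×10^-26)(1.04×10^4) / [(1×1.60×10^-19)(0.0904)] = 0.0333 m.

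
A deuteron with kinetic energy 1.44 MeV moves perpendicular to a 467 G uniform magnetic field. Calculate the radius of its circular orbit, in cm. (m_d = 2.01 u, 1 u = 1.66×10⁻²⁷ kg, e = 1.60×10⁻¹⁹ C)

r ≈ 525 cm

Convert the energy: K = 1.44 MeV = 2.30×10^-13 J.
v = √(2K/m) = √(2·2.30×10^-13/3.34×10^-27) = 1.18×10^7 m/s.
r = mv/(qB) = (3.34×10^-27)(1.18×10^7) / [(1×1.60×10^-19)(0.0467)] = 5.25 m.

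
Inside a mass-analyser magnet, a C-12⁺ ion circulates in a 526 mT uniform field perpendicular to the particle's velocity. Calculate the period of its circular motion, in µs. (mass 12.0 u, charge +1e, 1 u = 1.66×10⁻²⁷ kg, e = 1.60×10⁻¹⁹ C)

The cyclotron period is independent of speed: T = 2πm/(qB).
T = 2π(1.99×10^-26) / [(1×1.60×10^-19)(0.526)] = 1.49×10^-6 s.

T ≈ 1.49 µs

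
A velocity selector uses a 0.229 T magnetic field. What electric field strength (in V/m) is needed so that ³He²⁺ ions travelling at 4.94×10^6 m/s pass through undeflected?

qE = qvB ⇒ E = vB = (4.94×10^6)(0.229) = 1.13×10^6 V/m.

E ≈ 1.13×10^6 V/m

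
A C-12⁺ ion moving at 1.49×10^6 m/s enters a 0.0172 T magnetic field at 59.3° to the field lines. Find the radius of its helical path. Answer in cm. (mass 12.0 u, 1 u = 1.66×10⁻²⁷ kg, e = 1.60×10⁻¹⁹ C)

r ≈ 927 cm

Only the perpendicular component v⊥ = v sin59.3° = 1.28×10^6 m/s is bent by the field.
r = m v⊥ /(qB) = (1.99×10^-26)(1.28×10^6) / [(1×1.60×10^-19)(0.0172)] = 9.27 m.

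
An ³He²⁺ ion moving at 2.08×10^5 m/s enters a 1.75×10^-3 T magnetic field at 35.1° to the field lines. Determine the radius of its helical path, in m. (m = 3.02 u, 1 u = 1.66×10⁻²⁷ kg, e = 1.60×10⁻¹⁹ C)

Only the perpendicular component v⊥ = v sin35.1° = 1.20×10^5 m/s is bent by the field.
r = m v⊥ /(qB) = (5.01×10^-27)(1.20×10^5) / [(2×1.60×10^-19)(1.75×10^-3)] = 1.07 m.

r ≈ 1.07 m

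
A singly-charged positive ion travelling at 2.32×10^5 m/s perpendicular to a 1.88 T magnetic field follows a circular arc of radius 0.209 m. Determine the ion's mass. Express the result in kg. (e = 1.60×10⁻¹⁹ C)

qvB = mv²/r ⇒ m = qBr/v.
m = (1×1.60×10^-19)(1.88)(0.209) / (2.32×10^5) = 2.71×10^-25 kg.

m ≈ 2.71×10^-25 kg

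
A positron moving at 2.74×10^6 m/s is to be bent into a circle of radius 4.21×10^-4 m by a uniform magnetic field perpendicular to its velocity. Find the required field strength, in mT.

B ≈ 37.1 mT

qvB = mv²/r gives B = mv/(qr).
B = (9.11×10^-31)(2.74×10^6) / [(1×1.60×10^-19)(4.21×10^-4)] = 0.0371 T.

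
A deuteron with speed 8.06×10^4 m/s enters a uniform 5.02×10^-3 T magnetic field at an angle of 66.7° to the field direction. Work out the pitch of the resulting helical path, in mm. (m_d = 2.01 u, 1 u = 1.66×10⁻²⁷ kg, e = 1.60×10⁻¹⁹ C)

The velocity component along B is v∥ = v cos66.7° = 3.19×10^4 m/s.
The cyclotron period T = 2πm/(qB) = 2.61×10^-5 s is set by m, q, B alone.
Pitch = v∥·T = (3.19×10^4)(2.61×10^-5) = 0.832 m.

pitch ≈ 832 mm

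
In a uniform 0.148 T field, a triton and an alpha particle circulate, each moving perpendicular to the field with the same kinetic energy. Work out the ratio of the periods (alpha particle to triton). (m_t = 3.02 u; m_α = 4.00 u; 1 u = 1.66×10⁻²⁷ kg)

T = 2πm/(qB) is independent of speed, so T₂/T₁ = (m₂/q₂)/(m₁/q₁).
T_{alpha particle}/T_{triton} = (6.64×10^-27/2e) / (5.01×10^-27/1e) = 0.662.

ratio ≈ 0.662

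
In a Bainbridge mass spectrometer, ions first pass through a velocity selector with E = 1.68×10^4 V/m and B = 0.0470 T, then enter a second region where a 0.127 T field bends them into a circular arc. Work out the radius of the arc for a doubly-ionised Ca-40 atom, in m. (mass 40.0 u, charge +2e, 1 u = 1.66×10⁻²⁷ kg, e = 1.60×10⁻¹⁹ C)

r ≈ 0.584 m

The selector passes v = E/B = 1.68×10^4/0.0470 = 3.57×10^5 m/s.
In the deflection region, r = mv/(qB₂) = (6.64×10^-26)(3.57×10^5) / [(2×1.60×10^-19)(0.127)] = 0.584 m.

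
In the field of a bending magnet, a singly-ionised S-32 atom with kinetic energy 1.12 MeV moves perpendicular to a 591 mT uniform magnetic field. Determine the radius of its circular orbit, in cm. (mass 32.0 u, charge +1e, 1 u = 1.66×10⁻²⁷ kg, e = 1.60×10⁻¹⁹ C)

Convert the energy: K = 1.12 MeV = 1.79×10^-13 J.
v = √(2K/m) = √(2·1.79×10^-13/5.31×10^-26) = 2.60×10^6 m/s.
r = mv/(qB) = (5.31×10^-26)(2.60×10^6) / [(1×1.60×10^-19)(0.591)] = 1.46 m.

r ≈ 146 cm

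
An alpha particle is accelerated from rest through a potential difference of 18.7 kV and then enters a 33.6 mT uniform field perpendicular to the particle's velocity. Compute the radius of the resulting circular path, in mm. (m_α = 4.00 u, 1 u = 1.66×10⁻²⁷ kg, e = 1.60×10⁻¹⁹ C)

The kinetic energy gained is K = qV = (2×1.60×10^-19)(1.87×10^4) = 5.98×10^-15 J.
v = √(2K/m) = 1.34×10^6 m/s.
r = mv/(qB) = (6.64×10^-27)(1.34×10^6) / [(2×1.60×10^-19)(0.0336)] = 0.829 m.

r ≈ 829 mm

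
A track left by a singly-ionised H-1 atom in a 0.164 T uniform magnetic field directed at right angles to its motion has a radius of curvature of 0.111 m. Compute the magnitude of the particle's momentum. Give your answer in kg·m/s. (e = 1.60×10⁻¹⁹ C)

p ≈ 2.91×10^-21 kg·m/s

Since qvB = mv²/r, the momentum p = mv = qBr.
p = (1×1.60×10^-19)(0.164)(0.111) = 2.91×10^-21 kg·m/s.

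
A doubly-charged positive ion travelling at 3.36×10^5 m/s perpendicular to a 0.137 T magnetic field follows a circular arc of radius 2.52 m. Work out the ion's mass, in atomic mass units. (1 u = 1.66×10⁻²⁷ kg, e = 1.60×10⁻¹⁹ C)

m ≈ 198 u

qvB = mv²/r ⇒ m = qBr/v.
m = (2×1.60×10^-19)(0.137)(2.52) / (3.36×10^5) = 3.29×10^-25 kg = 198 u.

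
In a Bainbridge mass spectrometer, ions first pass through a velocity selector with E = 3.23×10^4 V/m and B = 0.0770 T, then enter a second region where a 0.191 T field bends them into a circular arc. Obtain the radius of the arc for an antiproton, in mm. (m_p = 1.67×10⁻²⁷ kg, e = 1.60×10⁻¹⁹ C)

The selector passes v = E/B = 3.23×10^4/0.0770 = 4.19×10^5 m/s.
In the deflection region, r = mv/(qB₂) = (1.67×10^-27)(4.19×10^5) / [(1×1.60×10^-19)(0.191)] = 0.0229 m.

r ≈ 22.9 mm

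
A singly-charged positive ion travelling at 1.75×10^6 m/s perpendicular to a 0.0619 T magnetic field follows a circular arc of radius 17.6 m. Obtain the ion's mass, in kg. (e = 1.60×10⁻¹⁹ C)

m ≈ 9.96×10^-26 kg

qvB = mv²/r ⇒ m = qBr/v.
m = (1×1.60×10^-19)(0.0619)(17.6) / (1.75×10^6) = 9.96×10^-26 kg.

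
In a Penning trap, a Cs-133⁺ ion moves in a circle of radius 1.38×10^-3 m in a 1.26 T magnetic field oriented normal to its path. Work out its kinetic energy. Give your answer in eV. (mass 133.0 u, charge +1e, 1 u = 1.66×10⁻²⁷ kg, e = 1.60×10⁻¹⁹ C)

K ≈ 1.10 eV

v = qBr/m = (1×1.60×10^-19)(1.26)(1.38×10^-3) / (2.21×10^-25) = 1260 m/s.
K = ½mv² = 0.5·(2.21×10^-25)·(1260)² = 1.75×10^-19 J = 1.10 eV.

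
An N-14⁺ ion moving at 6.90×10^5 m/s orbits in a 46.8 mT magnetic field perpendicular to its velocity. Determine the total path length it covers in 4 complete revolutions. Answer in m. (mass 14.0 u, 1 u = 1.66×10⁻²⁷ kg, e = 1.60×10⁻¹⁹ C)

r = mv/(qB) = 2.14 m, so one revolution covers 2πr = 13.5 m.
In 4 revolutions: L = 4·2πr = 53.8 m.

L ≈ 53.8 m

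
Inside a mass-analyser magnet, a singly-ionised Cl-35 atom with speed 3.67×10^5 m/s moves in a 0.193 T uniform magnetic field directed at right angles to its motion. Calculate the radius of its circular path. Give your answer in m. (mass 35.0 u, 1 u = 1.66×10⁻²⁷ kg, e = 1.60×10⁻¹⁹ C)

r ≈ 0.691 m

The magnetic force provides the centripetal force: qvB = mv²/r, so r = mv/(qB).
r = (5.81×10^-26 kg)(3.67×10^5 m/s) / [(1×1.60×10^-19 C)(0.193 T)] = 0.691 m.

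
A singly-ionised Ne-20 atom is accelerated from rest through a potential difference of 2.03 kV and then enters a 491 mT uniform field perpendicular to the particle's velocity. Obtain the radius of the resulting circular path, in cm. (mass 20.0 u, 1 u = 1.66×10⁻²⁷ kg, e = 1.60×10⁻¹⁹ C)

The kinetic energy gained is K = qV = (1×1.60×10^-19)(2030) = 3.25×10^-16 J.
v = √(2K/m) = 1.40×10^5 m/s.
r = mv/(qB) = (3.32×10^-26)(1.40×10^5) / [(1×1.60×10^-19)(0.491)] = 0.0591 m.

r ≈ 5.91 cm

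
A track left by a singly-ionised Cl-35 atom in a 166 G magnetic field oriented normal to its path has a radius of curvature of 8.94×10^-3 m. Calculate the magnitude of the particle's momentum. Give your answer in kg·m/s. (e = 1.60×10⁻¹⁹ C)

Since qvB = mv²/r, the momentum p = mv = qBr.
p = (1×1.60×10^-19)(0.0166)(8.94×10^-3) = 2.37×10^-23 kg·m/s.

p ≈ 2.37×10^-23 kg·m/s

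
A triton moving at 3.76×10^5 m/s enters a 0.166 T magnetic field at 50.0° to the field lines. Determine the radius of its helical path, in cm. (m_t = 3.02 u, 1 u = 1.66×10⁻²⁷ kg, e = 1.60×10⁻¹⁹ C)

r ≈ 5.44 cm

Only the perpendicular component v⊥ = v sin50.0° = 2.88×10^5 m/s is bent by the field.
r = m v⊥ /(qB) = (5.01×10^-27)(2.88×10^5) / [(1×1.60×10^-19)(0.166)] = 0.0544 m.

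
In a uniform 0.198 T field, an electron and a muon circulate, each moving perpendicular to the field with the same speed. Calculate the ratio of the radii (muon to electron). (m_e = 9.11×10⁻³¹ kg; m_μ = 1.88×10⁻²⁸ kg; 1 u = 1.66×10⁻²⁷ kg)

ratio ≈ 206

r = mv/(qB) ⇒ at equal v, r ∝ m/q.
r_{muon}/r_{electron} = 206.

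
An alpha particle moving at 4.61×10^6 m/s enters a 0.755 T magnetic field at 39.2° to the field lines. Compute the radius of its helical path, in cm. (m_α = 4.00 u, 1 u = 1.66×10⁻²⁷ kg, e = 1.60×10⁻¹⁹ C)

Only the perpendicular component v⊥ = v sin39.2° = 2.91×10^6 m/s is bent by the field.
r = m v⊥ /(qB) = (6.64×10^-27)(2.91×10^6) / [(2×1.60×10^-19)(0.755)] = 0.0801 m.

r ≈ 8.01 cm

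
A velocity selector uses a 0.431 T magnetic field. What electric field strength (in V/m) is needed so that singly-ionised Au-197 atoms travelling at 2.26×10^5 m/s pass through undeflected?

E ≈ 9.74×10^4 V/m

qE = qvB ⇒ E = vB = (2.26×10^5)(0.431) = 9.74×10^4 V/m.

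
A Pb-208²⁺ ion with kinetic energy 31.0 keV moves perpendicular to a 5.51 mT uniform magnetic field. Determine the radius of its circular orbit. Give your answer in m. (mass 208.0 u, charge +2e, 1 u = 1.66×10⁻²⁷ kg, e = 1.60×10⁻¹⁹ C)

Convert the energy: K = 31.0 keV = 4.96×10^-15 J.
v = √(2K/m) = √(2·4.96×10^-15/3.45×10^-25) = 1.70×10^5 m/s.
r = mv/(qB) = (3.45×10^-25)(1.70×10^5) / [(2×1.60×10^-19)(5.51×10^-3)] = 33.2 m.

r ≈ 33.2 m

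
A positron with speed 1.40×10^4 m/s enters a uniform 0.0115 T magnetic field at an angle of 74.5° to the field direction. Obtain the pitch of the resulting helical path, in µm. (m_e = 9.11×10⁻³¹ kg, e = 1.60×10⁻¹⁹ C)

The velocity component along B is v∥ = v cos74.5° = 3740 m/s.
The cyclotron period T = 2πm/(qB) = 3.11×10^-9 s is set by m, q, B alone.
Pitch = v∥·T = (3740)(3.11×10^-9) = 1.16×10^-5 m.

pitch ≈ 11.6 µm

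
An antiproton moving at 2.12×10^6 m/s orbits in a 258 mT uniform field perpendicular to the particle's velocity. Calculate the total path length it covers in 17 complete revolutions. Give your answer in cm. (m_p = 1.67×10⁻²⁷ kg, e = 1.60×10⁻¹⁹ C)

L ≈ 916 cm

r = mv/(qB) = 0.0858 m, so one revolution covers 2πr = 0.539 m.
In 17 revolutions: L = 17·2πr = 9.16 m.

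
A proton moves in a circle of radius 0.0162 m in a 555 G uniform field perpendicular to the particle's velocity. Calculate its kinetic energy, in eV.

K ≈ 38.7 eV

v = qBr/m = (1×1.60×10^-19)(0.0555)(0.0162) / (1.67×10^-27) = 8.61×10^4 m/s.
K = ½mv² = 0.5·(1.67×10^-27)·(8.61×10^4)² = 6.20×10^-18 J = 38.7 eV.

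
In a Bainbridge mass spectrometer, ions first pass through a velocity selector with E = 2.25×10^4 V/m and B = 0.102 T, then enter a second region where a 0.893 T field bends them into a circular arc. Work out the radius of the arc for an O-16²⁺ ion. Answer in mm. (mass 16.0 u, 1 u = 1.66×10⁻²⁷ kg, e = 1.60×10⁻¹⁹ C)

r ≈ 20.5 mm

The selector passes v = E/B = 2.25×10^4/0.102 = 2.21×10^5 m/s.
In the deflection region, r = mv/(qB₂) = (2.66×10^-26)(2.21×10^5) / [(2×1.60×10^-19)(0.893)] = 0.0205 m.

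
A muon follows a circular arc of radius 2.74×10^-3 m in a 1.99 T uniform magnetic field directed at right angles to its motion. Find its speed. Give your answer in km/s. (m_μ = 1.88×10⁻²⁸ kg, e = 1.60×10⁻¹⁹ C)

v ≈ 4640 km/s

From qvB = mv²/r, v = qBr/m.
v = (1×1.60×10^-19)(1.99)(2.74×10^-3) / (1.88×10^-28) = 4.64×10^6 m/s.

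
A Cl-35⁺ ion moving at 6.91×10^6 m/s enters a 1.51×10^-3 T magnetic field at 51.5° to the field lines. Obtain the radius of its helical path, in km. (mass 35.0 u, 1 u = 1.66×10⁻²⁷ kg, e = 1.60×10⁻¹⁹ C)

r ≈ 1.30 km

Only the perpendicular component v⊥ = v sin51.5° = 5.41×10^6 m/s is bent by the field.
r = m v⊥ /(qB) = (5.81×10^-26)(5.41×10^6) / [(1×1.60×10^-19)(1.51×10^-3)] = 1300 m.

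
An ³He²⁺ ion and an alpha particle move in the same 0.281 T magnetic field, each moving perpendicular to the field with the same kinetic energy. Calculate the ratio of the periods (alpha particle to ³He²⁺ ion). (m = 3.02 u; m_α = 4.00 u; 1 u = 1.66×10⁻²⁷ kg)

T = 2πm/(qB) is independent of speed, so T₂/T₁ = (m₂/q₂)/(m₁/q₁).
T_{alpha particle}/T_{³He²⁺ ion} = (6.64×10^-27/2e) / (5.01×10^-27/2e) = 1.32.

ratio ≈ 1.32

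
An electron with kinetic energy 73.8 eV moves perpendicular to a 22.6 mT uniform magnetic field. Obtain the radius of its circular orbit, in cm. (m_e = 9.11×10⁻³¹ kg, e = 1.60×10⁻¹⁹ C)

Convert the energy: K = 73.8 eV = 1.18×10^-17 J.
v = √(2K/m) = √(2·1.18×10^-17/9.11×10^-31) = 5.09×10^6 m/s.
r = mv/(qB) = (9.11×10^-31)(5.09×10^6) / [(1×1.60×10^-19)(0.0226)] = 1.28×10^-3 m.

r ≈ 0.128 cm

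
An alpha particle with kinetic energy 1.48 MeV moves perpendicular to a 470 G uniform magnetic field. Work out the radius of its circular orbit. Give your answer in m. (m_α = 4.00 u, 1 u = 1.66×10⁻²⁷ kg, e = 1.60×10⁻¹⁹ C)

r ≈ 3.73 m

Convert the energy: K = 1.48 MeV = 2.37×10^-13 J.
v = √(2K/m) = √(2·2.37×10^-13/6.64×10^-27) = 8.45×10^6 m/s.
r = mv/(qB) = (6.64×10^-27)(8.45×10^6) / [(2×1.60×10^-19)(0.0470)] = 3.73 m.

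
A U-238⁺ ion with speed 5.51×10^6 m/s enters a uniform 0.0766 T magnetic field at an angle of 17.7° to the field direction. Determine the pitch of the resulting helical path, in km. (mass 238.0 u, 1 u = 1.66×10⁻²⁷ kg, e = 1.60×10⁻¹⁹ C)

pitch ≈ 1.06 km

The velocity component along B is v∥ = v cos17.7° = 5.25×10^6 m/s.
The cyclotron period T = 2πm/(qB) = 2.03×10^-4 s is set by m, q, B alone.
Pitch = v∥·T = (5.25×10^6)(2.03×10^-4) = 1060 m.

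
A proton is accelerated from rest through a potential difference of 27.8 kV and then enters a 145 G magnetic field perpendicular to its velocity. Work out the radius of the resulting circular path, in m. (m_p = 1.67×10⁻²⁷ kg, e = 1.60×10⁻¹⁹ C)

The kinetic energy gained is K = qV = (1×1.60×10^-19)(2.78×10^4) = 4.45×10^-15 J.
v = √(2K/m) = 2.31×10^6 m/s.
r = mv/(qB) = (1.67×10^-27)(2.31×10^6) / [(1×1.60×10^-19)(0.0145)] = 1.66 m.

r ≈ 1.66 m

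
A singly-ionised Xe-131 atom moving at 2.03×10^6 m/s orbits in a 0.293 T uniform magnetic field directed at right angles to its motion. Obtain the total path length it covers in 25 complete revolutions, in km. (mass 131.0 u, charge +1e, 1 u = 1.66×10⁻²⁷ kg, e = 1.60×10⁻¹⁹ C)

r = mv/(qB) = 9.42 m, so one revolution covers 2πr = 59.2 m.
In 25 revolutions: L = 25·2πr = 1480 m.

L ≈ 1.48 km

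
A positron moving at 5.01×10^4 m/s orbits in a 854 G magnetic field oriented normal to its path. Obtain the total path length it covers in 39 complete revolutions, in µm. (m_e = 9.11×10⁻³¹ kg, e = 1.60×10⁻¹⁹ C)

r = mv/(qB) = 3.34×10^-6 m, so one revolution covers 2πr = 2.10×10^-5 m.
In 39 revolutions: L = 39·2πr = 8.19×10^-4 m.

L ≈ 819 µm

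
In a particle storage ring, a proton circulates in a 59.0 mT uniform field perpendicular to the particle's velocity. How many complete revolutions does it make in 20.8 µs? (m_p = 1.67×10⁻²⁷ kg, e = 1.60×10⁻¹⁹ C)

T = 2πm/(qB) = 2π(1.67×10^-27) / [(1×1.60×10^-19)(0.0590)] = 1.1115×10^-6 s.
N = t/T = 2.08×10^-5 / 1.1115×10^-6 ≈ 18.71, so 18 complete revolutions.

N = 18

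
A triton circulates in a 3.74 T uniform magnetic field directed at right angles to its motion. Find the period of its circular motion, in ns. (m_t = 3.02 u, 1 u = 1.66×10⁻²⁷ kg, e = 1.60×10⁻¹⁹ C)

T ≈ 52.6 ns

The cyclotron period is independent of speed: T = 2πm/(qB).
T = 2π(5.01×10^-27) / [(1×1.60×10^-19)(3.74)] = 5.26×10^-8 s.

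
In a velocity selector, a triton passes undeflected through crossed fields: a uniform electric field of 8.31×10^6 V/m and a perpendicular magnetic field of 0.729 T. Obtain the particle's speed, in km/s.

For zero net force, qE = qvB, so v = E/B.
v = (8.31×10^6) / (0.729) = 1.14×10^7 m/s.

v ≈ 11400 km/s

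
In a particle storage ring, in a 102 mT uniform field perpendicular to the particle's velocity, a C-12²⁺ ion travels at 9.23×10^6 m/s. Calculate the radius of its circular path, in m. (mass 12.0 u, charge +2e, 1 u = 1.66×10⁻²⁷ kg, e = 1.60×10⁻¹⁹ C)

The magnetic force provides the centripetal force: qvB = mv²/r, so r = mv/(qB).
r = (1.99×10^-26 kg)(9.23×10^6 m/s) / [(2×1.60×10^-19 C)(0.102 T)] = 5.63 m.

r ≈ 5.63 m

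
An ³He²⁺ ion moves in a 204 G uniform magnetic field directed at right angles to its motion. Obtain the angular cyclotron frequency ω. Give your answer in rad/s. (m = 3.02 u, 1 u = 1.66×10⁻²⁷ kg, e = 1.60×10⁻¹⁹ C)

ω ≈ 1.30×10^6 rad/s

ω = qB/m = (2×1.60×10^-19)(0.0204) / (5.01×10^-27) = 1.30×10^6 rad/s.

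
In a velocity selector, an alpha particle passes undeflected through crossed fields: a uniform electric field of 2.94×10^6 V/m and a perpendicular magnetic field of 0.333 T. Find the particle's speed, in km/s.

v ≈ 8830 km/s

For zero net force, qE = qvB, so v = E/B.
v = (2.94×10^6) / (0.333) = 8.83×10^6 m/s.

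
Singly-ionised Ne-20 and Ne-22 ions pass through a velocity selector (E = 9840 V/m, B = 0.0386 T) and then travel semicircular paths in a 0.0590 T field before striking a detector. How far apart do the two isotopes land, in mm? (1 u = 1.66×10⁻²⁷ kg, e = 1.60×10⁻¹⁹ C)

Both emerge at v = E/B₁ = 2.55×10^5 m/s.
r = mv/(qB₂), so r₁ = 0.8965 m and r₂ = 0.9862 m, giving Δr = 0.0897 m.
After a semicircle each ion lands a diameter 2r from the entry slit, so the separation is 2Δr = 0.179 m.

Δd ≈ 179 mm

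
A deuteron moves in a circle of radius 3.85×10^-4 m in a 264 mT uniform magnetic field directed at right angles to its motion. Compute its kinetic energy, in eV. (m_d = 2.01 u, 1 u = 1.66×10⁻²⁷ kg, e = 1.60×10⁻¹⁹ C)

v = qBr/m = (1×1.60×10^-19)(0.264)(3.85×10^-4) / (3.34×10^-27) = 4870 m/s.
K = ½mv² = 0.5·(3.34×10^-27)·(4870)² = 3.96×10^-20 J = 0.248 eV.

K ≈ 0.248 eV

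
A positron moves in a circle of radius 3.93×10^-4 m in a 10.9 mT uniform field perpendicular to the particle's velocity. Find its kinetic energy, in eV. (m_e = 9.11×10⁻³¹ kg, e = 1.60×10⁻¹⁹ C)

v = qBr/m = (1×1.60×10^-19)(0.0109)(3.93×10^-4) / (9.11×10^-31) = 7.52×10^5 m/s.
K = ½mv² = 0.5·(9.11×10^-31)·(7.52×10^5)² = 2.58×10^-19 J = 1.61 eV.

K ≈ 1.61 eV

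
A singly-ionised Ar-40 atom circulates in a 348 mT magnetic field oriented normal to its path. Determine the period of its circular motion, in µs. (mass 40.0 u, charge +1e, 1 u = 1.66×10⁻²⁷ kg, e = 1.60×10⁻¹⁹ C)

T ≈ 7.49 µs

The cyclotron period is independent of speed: T = 2πm/(qB).
T = 2π(6.64×10^-26) / [(1×1.60×10^-19)(0.348)] = 7.49×10^-6 s.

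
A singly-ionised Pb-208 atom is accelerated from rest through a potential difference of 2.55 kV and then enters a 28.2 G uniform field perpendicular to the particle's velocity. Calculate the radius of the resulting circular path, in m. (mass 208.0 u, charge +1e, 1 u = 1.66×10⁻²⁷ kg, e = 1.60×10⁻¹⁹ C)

The kinetic energy gained is K = qV = (1×1.60×10^-19)(2550) = 4.08×10^-16 J.
v = √(2K/m) = 4.86×10^4 m/s.
r = mv/(qB) = (3.45×10^-25)(4.86×10^4) / [(1×1.60×10^-19)(2.82×10^-3)] = 37.2 m.

r ≈ 37.2 m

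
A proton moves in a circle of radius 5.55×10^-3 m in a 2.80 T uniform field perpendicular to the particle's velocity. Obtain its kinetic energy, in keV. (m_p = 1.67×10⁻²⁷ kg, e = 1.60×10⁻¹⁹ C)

K ≈ 11.6 keV

v = qBr/m = (1×1.60×10^-19)(2.80)(5.55×10^-3) / (1.67×10^-27) = 1.49×10^6 m/s.
K = ½mv² = 0.5·(1.67×10^-27)·(1.49×10^6)² = 1.85×10^-15 J = 11.6 keV.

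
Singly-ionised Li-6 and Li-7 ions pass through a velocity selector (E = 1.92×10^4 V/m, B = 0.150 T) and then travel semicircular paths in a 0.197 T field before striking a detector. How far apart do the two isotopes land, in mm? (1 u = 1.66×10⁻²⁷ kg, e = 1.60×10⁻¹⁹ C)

Both emerge at v = E/B₁ = 1.28×10^5 m/s.
r = mv/(qB₂), so r₁ = 0.04045 m and r₂ = 0.04719 m, giving Δr = 6.74×10^-3 m.
After a semicircle each ion lands a diameter 2r from the entry slit, so the separation is 2Δr = 0.0135 m.

Δd ≈ 13.5 mm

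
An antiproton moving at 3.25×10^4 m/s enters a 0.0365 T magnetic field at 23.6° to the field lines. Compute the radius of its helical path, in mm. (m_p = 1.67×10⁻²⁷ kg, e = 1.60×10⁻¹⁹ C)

r ≈ 3.72 mm

Only the perpendicular component v⊥ = v sin23.6° = 1.30×10^4 m/s is bent by the field.
r = m v⊥ /(qB) = (1.67×10^-27)(1.30×10^4) / [(1×1.60×10^-19)(0.0365)] = 3.72×10^-3 m.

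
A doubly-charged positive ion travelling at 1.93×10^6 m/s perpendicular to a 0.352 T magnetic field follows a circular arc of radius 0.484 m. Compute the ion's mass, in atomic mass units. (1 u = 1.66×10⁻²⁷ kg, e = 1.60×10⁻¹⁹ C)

m ≈ 17.0 u

qvB = mv²/r ⇒ m = qBr/v.
m = (2×1.60×10^-19)(0.352)(0.484) / (1.93×10^6) = 2.82×10^-26 kg = 17.0 u.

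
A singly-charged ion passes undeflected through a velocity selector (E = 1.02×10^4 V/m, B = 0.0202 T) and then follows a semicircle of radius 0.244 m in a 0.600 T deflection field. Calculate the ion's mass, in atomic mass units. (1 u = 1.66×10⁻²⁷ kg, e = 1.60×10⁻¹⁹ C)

m ≈ 27.9 u

v = E/B₁ = 5.05×10^5 m/s.
From r = mv/(qB₂), m = qB₂r/v = (1×1.60×10^-19)(0.600)(0.244) / (5.05×10^5) = 4.64×10^-26 kg.
In atomic mass units: m = 4.64×10^-26 / 1.66×10^-27 = 27.9 u.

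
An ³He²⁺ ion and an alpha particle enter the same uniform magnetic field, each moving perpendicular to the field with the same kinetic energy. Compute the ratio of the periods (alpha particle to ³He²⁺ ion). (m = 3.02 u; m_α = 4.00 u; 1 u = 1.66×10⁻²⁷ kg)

T = 2πm/(qB) is independent of speed, so T₂/T₁ = (m₂/q₂)/(m₁/q₁).
T_{alpha particle}/T_{³He²⁺ ion} = (6.64×10^-27/2e) / (5.01×10^-27/2e) = 1.32.

ratio ≈ 1.32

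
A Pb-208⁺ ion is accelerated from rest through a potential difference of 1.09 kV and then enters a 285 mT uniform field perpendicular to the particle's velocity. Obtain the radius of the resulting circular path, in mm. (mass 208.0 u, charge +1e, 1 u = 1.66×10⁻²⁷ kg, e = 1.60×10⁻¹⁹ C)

The kinetic energy gained is K = qV = (1×1.60×10^-19)(1090) = 1.74×10^-16 J.
v = √(2K/m) = 3.18×10^4 m/s.
r = mv/(qB) = (3.45×10^-25)(3.18×10^4) / [(1×1.60×10^-19)(0.285)] = 0.241 m.

r ≈ 241 mm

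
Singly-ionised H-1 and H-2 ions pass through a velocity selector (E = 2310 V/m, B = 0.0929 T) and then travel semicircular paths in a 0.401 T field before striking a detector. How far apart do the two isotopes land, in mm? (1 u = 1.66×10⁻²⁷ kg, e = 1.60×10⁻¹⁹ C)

Both emerge at v = E/B₁ = 2.49×10^4 m/s.
r = mv/(qB₂), so r₁ = 6.433×10^-4 m and r₂ = 1.287×10^-3 m, giving Δr = 6.43×10^-4 m.
After a semicircle each ion lands a diameter 2r from the entry slit, so the separation is 2Δr = 1.29×10^-3 m.

Δd ≈ 1.29 mm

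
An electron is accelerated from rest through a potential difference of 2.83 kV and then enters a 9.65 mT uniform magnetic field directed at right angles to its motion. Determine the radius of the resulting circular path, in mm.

r ≈ 18.6 mm

The kinetic energy gained is K = qV = (1×1.60×10^-19)(2830) = 4.53×10^-16 J.
v = √(2K/m) = 3.15×10^7 m/s.
r = mv/(qB) = (9.11×10^-31)(3.15×10^7) / [(1×1.60×10^-19)(9.65×10^-3)] = 0.0186 m.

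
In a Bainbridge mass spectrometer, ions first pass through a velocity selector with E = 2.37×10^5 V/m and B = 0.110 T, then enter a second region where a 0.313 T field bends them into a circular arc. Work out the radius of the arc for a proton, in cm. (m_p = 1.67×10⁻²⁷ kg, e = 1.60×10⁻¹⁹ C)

The selector passes v = E/B = 2.37×10^5/0.110 = 2.15×10^6 m/s.
In the deflection region, r = mv/(qB₂) = (1.67×10^-27)(2.15×10^6) / [(1×1.60×10^-19)(0.313)] = 0.0718 m.

r ≈ 7.18 cm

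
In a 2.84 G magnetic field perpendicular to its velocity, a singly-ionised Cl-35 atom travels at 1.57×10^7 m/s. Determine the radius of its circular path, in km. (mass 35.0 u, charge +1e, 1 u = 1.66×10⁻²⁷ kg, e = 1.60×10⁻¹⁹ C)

r ≈ 20.1 km

The magnetic force provides the centripetal force: qvB = mv²/r, so r = mv/(qB).
r = (5.81×10^-26 kg)(1.57×10^7 m/s) / [(1×1.60×10^-19 C)(2.84×10^-4 T)] = 2.01×10^4 m.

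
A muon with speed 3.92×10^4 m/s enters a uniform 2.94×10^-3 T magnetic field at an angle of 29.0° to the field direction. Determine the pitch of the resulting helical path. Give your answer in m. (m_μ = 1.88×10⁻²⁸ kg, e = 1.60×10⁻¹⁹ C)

The velocity component along B is v∥ = v cos29.0° = 3.43×10^4 m/s.
The cyclotron period T = 2πm/(qB) = 2.51×10^-6 s is set by m, q, B alone.
Pitch = v∥·T = (3.43×10^4)(2.51×10^-6) = 0.0861 m.

pitch ≈ 0.0861 m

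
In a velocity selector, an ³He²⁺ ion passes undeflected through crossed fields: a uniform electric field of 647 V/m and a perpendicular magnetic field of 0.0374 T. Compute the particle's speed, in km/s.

For zero net force, qE = qvB, so v = E/B.
v = (647) / (0.0374) = 1.73×10^4 m/s.

v ≈ 17.3 km/s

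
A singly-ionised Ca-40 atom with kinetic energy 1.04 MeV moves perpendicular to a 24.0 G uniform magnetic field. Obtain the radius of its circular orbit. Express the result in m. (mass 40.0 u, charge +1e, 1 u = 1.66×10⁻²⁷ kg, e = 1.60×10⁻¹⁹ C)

Convert the energy: K = 1.04 MeV = 1.66×10^-13 J.
v = √(2K/m) = √(2·1.66×10^-13/6.64×10^-26) = 2.24×10^6 m/s.
r = mv/(qB) = (6.64×10^-26)(2.24×10^6) / [(1×1.60×10^-19)(2.40×10^-3)] = 387 m.

r ≈ 387 m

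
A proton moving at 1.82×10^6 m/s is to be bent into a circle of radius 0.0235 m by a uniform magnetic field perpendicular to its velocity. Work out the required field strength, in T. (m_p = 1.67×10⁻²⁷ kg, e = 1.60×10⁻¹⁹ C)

B ≈ 0.808 T

qvB = mv²/r gives B = mv/(qr).
B = (1.67×10^-27)(1.82×10^6) / [(1×1.60×10^-19)(0.0235)] = 0.808 T.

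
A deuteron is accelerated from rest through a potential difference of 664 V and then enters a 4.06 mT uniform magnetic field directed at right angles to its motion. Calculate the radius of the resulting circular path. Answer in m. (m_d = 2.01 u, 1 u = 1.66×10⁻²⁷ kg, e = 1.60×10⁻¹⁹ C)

r ≈ 1.30 m

The kinetic energy gained is K = qV = (1×1.60×10^-19)(664) = 1.06×10^-16 J.
v = √(2K/m) = 2.52×10^5 m/s.
r = mv/(qB) = (3.34×10^-27)(2.52×10^5) / [(1×1.60×10^-19)(4.06×10^-3)] = 1.30 m.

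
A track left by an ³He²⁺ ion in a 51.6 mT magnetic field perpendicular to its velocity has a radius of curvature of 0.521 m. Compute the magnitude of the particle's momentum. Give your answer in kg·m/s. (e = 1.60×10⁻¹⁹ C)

p ≈ 8.60×10^-21 kg·m/s

Since qvB = mv²/r, the momentum p = mv = qBr.
p = (2×1.60×10^-19)(0.0516)(0.521) = 8.60×10^-21 kg·m/s.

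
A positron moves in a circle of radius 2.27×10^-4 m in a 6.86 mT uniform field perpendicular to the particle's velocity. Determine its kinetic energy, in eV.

v = qBr/m = (1×1.60×10^-19)(6.86×10^-3)(2.27×10^-4) / (9.11×10^-31) = 2.73×10^5 m/s.
K = ½mv² = 0.5·(9.11×10^-31)·(2.73×10^5)² = 3.41×10^-20 J = 0.213 eV.

K ≈ 0.213 eV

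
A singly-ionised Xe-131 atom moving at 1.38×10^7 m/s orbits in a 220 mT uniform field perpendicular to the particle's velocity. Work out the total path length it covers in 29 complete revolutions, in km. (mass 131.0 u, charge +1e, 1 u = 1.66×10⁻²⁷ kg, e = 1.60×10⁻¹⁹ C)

r = mv/(qB) = 85.3 m, so one revolution covers 2πr = 536 m.
In 29 revolutions: L = 29·2πr = 1.55×10^4 m.

L ≈ 15.5 km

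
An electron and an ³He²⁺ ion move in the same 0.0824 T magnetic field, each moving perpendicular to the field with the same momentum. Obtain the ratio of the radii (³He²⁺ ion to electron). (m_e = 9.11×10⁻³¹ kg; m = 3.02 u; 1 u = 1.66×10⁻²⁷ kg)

r = p/(qB) ⇒ at equal p, r ∝ 1/q.
r_{³He²⁺ ion}/r_{electron} = 0.500.

ratio ≈ 0.500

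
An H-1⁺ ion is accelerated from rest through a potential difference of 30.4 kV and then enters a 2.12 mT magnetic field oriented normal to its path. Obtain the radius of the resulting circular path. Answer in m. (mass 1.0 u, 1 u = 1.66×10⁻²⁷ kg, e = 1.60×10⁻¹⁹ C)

The kinetic energy gained is K = qV = (1×1.60×10^-19)(3.04×10^4) = 4.86×10^-15 J.
v = √(2K/m) = 2.42×10^6 m/s.
r = mv/(qB) = (1.66×10^-27)(2.42×10^6) / [(1×1.60×10^-19)(2.12×10^-3)] = 11.8 m.

r ≈ 11.8 m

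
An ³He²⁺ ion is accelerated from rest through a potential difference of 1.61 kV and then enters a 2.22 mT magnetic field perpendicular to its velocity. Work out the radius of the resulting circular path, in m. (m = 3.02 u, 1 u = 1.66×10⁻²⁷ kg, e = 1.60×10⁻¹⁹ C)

The kinetic energy gained is K = qV = (2×1.60×10^-19)(1610) = 5.15×10^-16 J.
v = √(2K/m) = 4.53×10^5 m/s.
r = mv/(qB) = (5.01×10^-27)(4.53×10^5) / [(2×1.60×10^-19)(2.22×10^-3)] = 3.20 m.

r ≈ 3.20 m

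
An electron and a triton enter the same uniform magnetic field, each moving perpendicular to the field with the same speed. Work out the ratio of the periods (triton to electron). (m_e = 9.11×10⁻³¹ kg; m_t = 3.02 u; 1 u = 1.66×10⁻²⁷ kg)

ratio ≈ 5500

T = 2πm/(qB) is independent of speed, so T₂/T₁ = (m₂/q₂)/(m₁/q₁).
T_{triton}/T_{electron} = (5.01×10^-27/1e) / (9.11×10^-31/1e) = 5500.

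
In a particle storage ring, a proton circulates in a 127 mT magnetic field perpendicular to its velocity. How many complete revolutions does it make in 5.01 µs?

N = 9

T = 2πm/(qB) = 2π(1.67×10^-27) / [(1×1.60×10^-19)(0.127)] = 5.1638×10^-7 s.
N = t/T = 5.01×10^-6 / 5.1638×10^-7 ≈ 9.70, so 9 complete revolutions.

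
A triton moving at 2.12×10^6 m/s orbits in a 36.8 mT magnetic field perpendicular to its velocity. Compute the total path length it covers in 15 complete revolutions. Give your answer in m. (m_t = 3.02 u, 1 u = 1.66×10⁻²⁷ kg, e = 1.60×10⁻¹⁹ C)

r = mv/(qB) = 1.81 m, so one revolution covers 2πr = 11.3 m.
In 15 revolutions: L = 15·2πr = 170 m.

L ≈ 170 m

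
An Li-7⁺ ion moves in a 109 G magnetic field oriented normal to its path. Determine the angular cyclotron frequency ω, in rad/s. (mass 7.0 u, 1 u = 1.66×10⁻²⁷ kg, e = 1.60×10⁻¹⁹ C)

ω ≈ 1.50×10^5 rad/s

ω = qB/m = (1×1.60×10^-19)(0.0109) / (1.16×10^-26) = 1.50×10^5 rad/s.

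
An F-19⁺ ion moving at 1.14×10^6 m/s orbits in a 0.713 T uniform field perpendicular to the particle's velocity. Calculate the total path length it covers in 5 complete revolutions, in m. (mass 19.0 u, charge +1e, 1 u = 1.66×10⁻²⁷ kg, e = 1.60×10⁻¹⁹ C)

L ≈ 9.90 m

r = mv/(qB) = 0.315 m, so one revolution covers 2πr = 1.98 m.
In 5 revolutions: L = 5·2πr = 9.90 m.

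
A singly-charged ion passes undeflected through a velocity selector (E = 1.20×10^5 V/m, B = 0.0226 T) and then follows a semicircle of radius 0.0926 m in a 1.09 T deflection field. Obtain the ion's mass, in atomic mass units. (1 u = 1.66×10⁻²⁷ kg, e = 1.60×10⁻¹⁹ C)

m ≈ 1.83 u

v = E/B₁ = 5.31×10^6 m/s.
From r = mv/(qB₂), m = qB₂r/v = (1×1.60×10^-19)(1.09)(0.0926) / (5.31×10^6) = 3.04×10^-27 kg.
In atomic mass units: m = 3.04×10^-27 / 1.66×10^-27 = 1.83 u.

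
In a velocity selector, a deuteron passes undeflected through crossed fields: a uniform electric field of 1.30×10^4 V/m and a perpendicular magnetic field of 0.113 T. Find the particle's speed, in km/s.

v ≈ 115 km/s

For zero net force, qE = qvB, so v = E/B.
v = (1.30×10^4) / (0.113) = 1.15×10^5 m/s.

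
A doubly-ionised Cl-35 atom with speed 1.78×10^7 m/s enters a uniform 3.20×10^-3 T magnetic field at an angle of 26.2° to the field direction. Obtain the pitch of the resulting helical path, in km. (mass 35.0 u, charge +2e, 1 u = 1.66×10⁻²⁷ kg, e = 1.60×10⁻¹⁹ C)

pitch ≈ 5.69 km

The velocity component along B is v∥ = v cos26.2° = 1.60×10^7 m/s.
The cyclotron period T = 2πm/(qB) = 3.56×10^-4 s is set by m, q, B alone.
Pitch = v∥·T = (1.60×10^7)(3.56×10^-4) = 5690 m.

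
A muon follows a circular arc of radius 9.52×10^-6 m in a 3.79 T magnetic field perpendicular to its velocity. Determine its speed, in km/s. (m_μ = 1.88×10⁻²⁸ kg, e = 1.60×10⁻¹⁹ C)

v ≈ 30.7 km/s

From qvB = mv²/r, v = qBr/m.
v = (1×1.60×10^-19)(3.79)(9.52×10^-6) / (1.88×10^-28) = 3.07×10^4 m/s.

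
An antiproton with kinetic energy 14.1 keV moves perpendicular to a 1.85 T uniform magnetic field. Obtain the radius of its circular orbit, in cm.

Convert the energy: K = 14.1 keV = 2.26×10^-15 J.
v = √(2K/m) = √(2·2.26×10^-15/1.67×10^-27) = 1.64×10^6 m/s.
r = mv/(qB) = (1.67×10^-27)(1.64×10^6) / [(1×1.60×10^-19)(1.85)] = 9.27×10^-3 m.

r ≈ 0.927 cm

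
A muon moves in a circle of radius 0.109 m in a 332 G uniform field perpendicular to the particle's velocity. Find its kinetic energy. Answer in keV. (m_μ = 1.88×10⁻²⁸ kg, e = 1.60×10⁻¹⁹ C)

K ≈ 5.57 keV

v = qBr/m = (1×1.60×10^-19)(0.0332)(0.109) / (1.88×10^-28) = 3.08×10^6 m/s.
K = ½mv² = 0.5·(1.88×10^-28)·(3.08×10^6)² = 8.92×10^-16 J = 5.57 keV.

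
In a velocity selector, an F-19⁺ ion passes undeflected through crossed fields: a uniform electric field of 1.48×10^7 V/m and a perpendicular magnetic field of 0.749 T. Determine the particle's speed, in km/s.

For zero net force, qE = qvB, so v = E/B.
v = (1.48×10^7) / (0.749) = 1.98×10^7 m/s.

v ≈ 19800 km/s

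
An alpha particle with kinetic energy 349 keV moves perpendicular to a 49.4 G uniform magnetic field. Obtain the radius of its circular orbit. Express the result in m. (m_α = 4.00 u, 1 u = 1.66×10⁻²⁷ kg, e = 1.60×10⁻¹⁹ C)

r ≈ 17.2 m

Convert the energy: K = 349 keV = 5.58×10^-14 J.
v = √(2K/m) = √(2·5.58×10^-14/6.64×10^-27) = 4.10×10^6 m/s.
r = mv/(qB) = (6.64×10^-27)(4.10×10^6) / [(2×1.60×10^-19)(4.94×10^-3)] = 17.2 m.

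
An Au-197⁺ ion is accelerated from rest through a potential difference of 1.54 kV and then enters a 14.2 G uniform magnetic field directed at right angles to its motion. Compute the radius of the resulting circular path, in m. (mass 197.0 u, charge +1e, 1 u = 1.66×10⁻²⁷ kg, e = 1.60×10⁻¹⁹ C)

r ≈ 55.9 m

The kinetic energy gained is K = qV = (1×1.60×10^-19)(1540) = 2.46×10^-16 J.
v = √(2K/m) = 3.88×10^4 m/s.
r = mv/(qB) = (3.27×10^-25)(3.88×10^4) / [(1×1.60×10^-19)(1.42×10^-3)] = 55.9 m.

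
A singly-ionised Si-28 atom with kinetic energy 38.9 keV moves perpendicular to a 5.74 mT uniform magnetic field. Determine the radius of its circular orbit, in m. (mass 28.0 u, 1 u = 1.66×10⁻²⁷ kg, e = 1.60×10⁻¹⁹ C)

r ≈ 26.2 m

Convert the energy: K = 38.9 keV = 6.22×10^-15 J.
v = √(2K/m) = √(2·6.22×10^-15/4.65×10^-26) = 5.18×10^5 m/s.
r = mv/(qB) = (4.65×10^-26)(5.18×10^5) / [(1×1.60×10^-19)(5.74×10^-3)] = 26.2 m.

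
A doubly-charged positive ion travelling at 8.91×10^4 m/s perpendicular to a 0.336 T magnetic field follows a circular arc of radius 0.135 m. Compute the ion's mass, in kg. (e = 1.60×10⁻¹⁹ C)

qvB = mv²/r ⇒ m = qBr/v.
m = (2×1.60×10^-19)(0.336)(0.135) / (8.91×10^4) = 1.63×10^-25 kg.

m ≈ 1.63×10^-25 kg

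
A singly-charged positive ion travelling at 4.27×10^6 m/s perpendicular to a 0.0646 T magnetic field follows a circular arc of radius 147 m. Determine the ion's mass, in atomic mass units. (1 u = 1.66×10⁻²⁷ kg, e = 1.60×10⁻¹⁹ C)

qvB = mv²/r ⇒ m = qBr/v.
m = (1×1.60×10^-19)(0.0646)(147) / (4.27×10^6) = 3.56×10^-25 kg = 214 u.

m ≈ 214 u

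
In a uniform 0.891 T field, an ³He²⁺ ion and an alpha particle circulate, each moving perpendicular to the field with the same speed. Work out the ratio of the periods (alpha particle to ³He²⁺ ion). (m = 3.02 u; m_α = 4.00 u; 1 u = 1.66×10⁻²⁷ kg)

ratio ≈ 1.32

T = 2πm/(qB) is independent of speed, so T₂/T₁ = (m₂/q₂)/(m₁/q₁).
T_{alpha particle}/T_{³He²⁺ ion} = (6.64×10^-27/2e) / (5.01×10^-27/2e) = 1.32.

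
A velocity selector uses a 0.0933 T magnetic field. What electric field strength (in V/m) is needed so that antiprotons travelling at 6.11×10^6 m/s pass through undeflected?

qE = qvB ⇒ E = vB = (6.11×10^6)(0.0933) = 5.70×10^5 V/m.

E ≈ 5.70×10^5 V/m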